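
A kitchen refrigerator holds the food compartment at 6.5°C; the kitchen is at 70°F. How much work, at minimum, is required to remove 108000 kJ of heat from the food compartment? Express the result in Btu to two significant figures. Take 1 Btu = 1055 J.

5300 Btu

In absolute terms T_C = 279.65 K and T_H = 294.26 K, so ΔT = 14.61 K.
The reversible limit is COP_R = T_C/ΔT = 19.14, so W_min = Q_C/COP = Q_C·ΔT/T_C.
W_min = 108000 × 14.61/279.65 = 5643 kJ = 5349 Btu.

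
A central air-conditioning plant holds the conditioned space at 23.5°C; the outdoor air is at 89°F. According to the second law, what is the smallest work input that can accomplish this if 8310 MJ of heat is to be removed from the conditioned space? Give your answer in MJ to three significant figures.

229 MJ

In absolute terms T_C = 296.65 K and T_H = 304.82 K, so ΔT = 8.167 K.
The reversible limit is COP_R = T_C/ΔT = 36.32, so W_min = Q_C/COP = Q_C·ΔT/T_C.
W_min = 8310 × 8.167/296.65 = 228.8 MJ.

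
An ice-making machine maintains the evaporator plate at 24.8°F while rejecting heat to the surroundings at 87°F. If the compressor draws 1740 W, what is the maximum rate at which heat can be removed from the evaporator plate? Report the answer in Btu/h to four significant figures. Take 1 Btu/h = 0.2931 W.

In absolute terms T_C = 269.15 K and T_H = 303.71 K, so ΔT = 34.56 K.
COP_Carnot = T_C/ΔT = 269.15/34.56 = 7.789.
Q̇_max = COP_Carnot × Ẇ = 7.789 × 1740 W = 13550 W = 46240 Btu/h.

46240 Btu/h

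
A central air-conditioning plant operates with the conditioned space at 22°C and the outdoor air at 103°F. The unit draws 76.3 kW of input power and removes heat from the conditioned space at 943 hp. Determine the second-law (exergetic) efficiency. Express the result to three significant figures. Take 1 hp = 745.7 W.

0.545

Converting, Q̇_C = 943.0 hp = 703.2 kW, so COP_actual = Q̇_C/Ẇ = 703.2/76.30 = 9.216.
In absolute terms T_C = 295.15 K and T_H = 312.59 K, so ΔT = 17.44 K.
COP_Carnot = T_C/ΔT = 295.15/17.44 = 16.92.
η_II = COP_actual/COP_Carnot = 9.216/16.92 = 0.5447.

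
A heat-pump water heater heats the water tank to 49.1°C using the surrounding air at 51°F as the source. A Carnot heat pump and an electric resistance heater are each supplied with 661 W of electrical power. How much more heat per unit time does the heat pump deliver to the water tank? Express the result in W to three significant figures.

In absolute terms T_C = 283.71 K and T_H = 322.25 K, so ΔT = 38.54 K.
COP_Carnot = T_H/ΔT = 322.25/38.54 = 8.360.
The heat pump delivers Q̇_H = COP × Ẇ = 5526 W; the resistance heater delivers Ẇ = 661.0 W.
Extra = (COP − 1)·Ẇ = 4865 W.

4870 W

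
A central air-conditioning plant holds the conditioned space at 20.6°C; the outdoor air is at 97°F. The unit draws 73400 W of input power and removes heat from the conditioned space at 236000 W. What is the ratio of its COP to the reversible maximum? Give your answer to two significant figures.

0.17

COP_actual = Q̇_C/Ẇ = 236000/73400 = 3.215.
In absolute terms T_C = 293.75 K and T_H = 309.26 K, so ΔT = 15.51 K.
COP_Carnot = T_C/ΔT = 293.75/15.51 = 18.94.
η_II = COP_actual/COP_Carnot = 3.215/18.94 = 0.1698.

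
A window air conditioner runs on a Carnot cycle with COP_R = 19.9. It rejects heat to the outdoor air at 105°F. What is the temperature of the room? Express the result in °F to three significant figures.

78.0 °F

For a Carnot refrigerator COP_R = T_C/(T_H − T_C), so T_C = COP·T_H/(1 + COP).
With T_H = 313.71 K, T_C = 19.9 × 313.71/20.90 = 298.70 K.
Converting, 298.70 K = 77.98°F.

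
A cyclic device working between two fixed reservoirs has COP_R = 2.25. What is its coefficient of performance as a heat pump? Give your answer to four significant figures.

3.250

The first law on one cycle gives Q_H = Q_C + W, so Q_H/W = Q_C/W + 1.
COP_HP = COP_R + 1 = 2.25 + 1 = 3.25.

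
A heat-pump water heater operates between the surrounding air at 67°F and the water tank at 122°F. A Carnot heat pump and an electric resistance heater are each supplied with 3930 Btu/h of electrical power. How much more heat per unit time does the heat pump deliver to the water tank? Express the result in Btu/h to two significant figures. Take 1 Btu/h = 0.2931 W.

38000 Btu/h

In absolute terms T_C = 292.59 K and T_H = 323.15 K, so ΔT = 30.56 K.
COP_Carnot = T_H/ΔT = 323.15/30.56 = 10.58.
The heat pump delivers Q̇_H = COP × Ẇ = 41560 Btu/h; the resistance heater delivers Ẇ = 3930 Btu/h.
Extra = (COP − 1)·Ẇ = 37630 Btu/h.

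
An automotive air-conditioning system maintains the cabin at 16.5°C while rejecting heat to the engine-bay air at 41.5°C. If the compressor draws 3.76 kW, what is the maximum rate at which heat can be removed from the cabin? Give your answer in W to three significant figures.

In absolute terms T_C = 289.65 K and T_H = 314.65 K, so ΔT = 25.00 K.
COP_Carnot = T_C/ΔT = 289.65/25.00 = 11.59.
Q̇_max = COP_Carnot × Ẇ = 11.59 × 3.760 kW = 43.56 kW = 43560 W.

43600 W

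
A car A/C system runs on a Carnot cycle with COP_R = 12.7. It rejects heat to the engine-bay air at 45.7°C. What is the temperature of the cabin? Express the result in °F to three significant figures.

72.4 °F

For a Carnot refrigerator COP_R = T_C/(T_H − T_C), so T_C = COP·T_H/(1 + COP).
With T_H = 318.85 K, T_C = 12.7 × 318.85/13.70 = 295.58 K.
Converting, 295.58 K = 72.37°F.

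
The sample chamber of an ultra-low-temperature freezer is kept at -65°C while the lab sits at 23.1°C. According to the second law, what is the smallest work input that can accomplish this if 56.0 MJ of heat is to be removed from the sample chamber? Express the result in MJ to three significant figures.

In absolute terms T_C = 208.15 K and T_H = 296.25 K, so ΔT = 88.10 K.
The reversible limit is COP_R = T_C/ΔT = 2.363, so W_min = Q_C/COP = Q_C·ΔT/T_C.
W_min = 56.00 × 88.10/208.15 = 23.70 MJ.

23.7 MJ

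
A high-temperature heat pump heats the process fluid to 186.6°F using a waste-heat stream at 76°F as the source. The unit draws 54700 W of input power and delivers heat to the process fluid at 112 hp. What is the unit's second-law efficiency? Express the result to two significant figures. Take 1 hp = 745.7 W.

0.26

Converting, Q̇_H = 112.0 hp = 83520 W, so COP_actual = Q̇_H/Ẇ = 83520/54700 = 1.527.
In absolute terms T_C = 297.59 K and T_H = 359.04 K, so ΔT = 61.44 K.
COP_Carnot = T_H/ΔT = 359.04/61.44 = 5.843.
η_II = COP_actual/COP_Carnot = 1.527/5.843 = 0.2613.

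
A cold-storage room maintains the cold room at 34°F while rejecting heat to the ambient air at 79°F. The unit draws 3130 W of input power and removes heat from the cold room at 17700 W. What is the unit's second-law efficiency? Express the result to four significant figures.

COP_actual = Q̇_C/Ẇ = 17700/3130 = 5.655.
In absolute terms T_C = 274.26 K and T_H = 299.26 K, so ΔT = 25.00 K.
COP_Carnot = T_C/ΔT = 274.26/25.00 = 10.97.
η_II = COP_actual/COP_Carnot = 5.655/10.97 = 0.5155.

0.5155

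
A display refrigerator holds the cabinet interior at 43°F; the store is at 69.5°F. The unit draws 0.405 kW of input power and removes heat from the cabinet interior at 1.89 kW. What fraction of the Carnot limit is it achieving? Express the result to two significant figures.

0.25

COP_actual = Q̇_C/Ẇ = 1.890/0.4050 = 4.667.
In absolute terms T_C = 279.26 K and T_H = 293.98 K, so ΔT = 14.72 K.
COP_Carnot = T_C/ΔT = 279.26/14.72 = 18.97.
η_II = COP_actual/COP_Carnot = 4.667/18.97 = 0.2460.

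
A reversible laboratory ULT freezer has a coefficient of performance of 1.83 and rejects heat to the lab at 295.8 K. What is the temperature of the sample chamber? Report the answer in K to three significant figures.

For a Carnot refrigerator COP_R = T_C/(T_H − T_C), so T_C = COP·T_H/(1 + COP).
With T_H = 295.80 K, T_C = 1.83 × 295.80/2.830 = 191.28 K.

191 K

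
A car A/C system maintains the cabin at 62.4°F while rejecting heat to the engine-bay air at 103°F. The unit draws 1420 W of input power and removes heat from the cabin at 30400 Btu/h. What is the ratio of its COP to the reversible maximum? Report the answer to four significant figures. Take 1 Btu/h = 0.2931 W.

0.4880

Converting, Q̇_C = 30400 Btu/h = 8910 W, so COP_actual = Q̇_C/Ẇ = 8910/1420 = 6.275.
In absolute terms T_C = 290.04 K and T_H = 312.59 K, so ΔT = 22.56 K.
COP_Carnot = T_C/ΔT = 290.04/22.56 = 12.86.
η_II = COP_actual/COP_Carnot = 6.275/12.86 = 0.4880.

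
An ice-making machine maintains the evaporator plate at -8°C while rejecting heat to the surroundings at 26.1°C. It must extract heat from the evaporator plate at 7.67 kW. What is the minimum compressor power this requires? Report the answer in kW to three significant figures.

0.986 kW

In absolute terms T_C = 265.15 K and T_H = 299.25 K, so ΔT = 34.10 K.
COP_Carnot = T_C/ΔT = 265.15/34.10 = 7.776.
Ẇ_min = Q̇/COP_Carnot = 7.670/7.776 = 0.9864 kW.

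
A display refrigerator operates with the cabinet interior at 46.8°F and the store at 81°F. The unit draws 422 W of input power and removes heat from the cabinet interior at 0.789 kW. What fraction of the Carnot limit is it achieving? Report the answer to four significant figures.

Converting, Q̇_C = 0.7890 kW = 789.0 W, so COP_actual = Q̇_C/Ẇ = 789.0/422.0 = 1.870.
In absolute terms T_C = 281.37 K and T_H = 300.37 K, so ΔT = 19.00 K.
COP_Carnot = T_C/ΔT = 281.37/19.00 = 14.81.
η_II = COP_actual/COP_Carnot = 1.870/14.81 = 0.1263.

0.1263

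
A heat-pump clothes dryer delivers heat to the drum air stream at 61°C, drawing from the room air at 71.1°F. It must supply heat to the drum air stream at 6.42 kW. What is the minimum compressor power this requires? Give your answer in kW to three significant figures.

0.755 kW

In absolute terms T_C = 294.87 K and T_H = 334.15 K, so ΔT = 39.28 K.
COP_Carnot = T_H/ΔT = 334.15/39.28 = 8.507.
Ẇ_min = Q̇/COP_Carnot = 6.420/8.507 = 0.7546 kW.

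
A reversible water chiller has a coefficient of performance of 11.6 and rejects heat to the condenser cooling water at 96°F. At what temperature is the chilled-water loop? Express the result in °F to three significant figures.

For a Carnot refrigerator COP_R = T_C/(T_H − T_C), so T_C = COP·T_H/(1 + COP).
With T_H = 308.71 K, T_C = 11.6 × 308.71/12.60 = 284.21 K.
Converting, 284.21 K = 51.90°F.

51.9 °F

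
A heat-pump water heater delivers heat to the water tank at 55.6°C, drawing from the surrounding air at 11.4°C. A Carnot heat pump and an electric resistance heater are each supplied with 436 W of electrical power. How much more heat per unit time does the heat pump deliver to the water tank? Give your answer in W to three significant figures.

In absolute terms T_C = 284.55 K and T_H = 328.75 K, so ΔT = 44.20 K.
COP_Carnot = T_H/ΔT = 328.75/44.20 = 7.438.
The heat pump delivers Q̇_H = COP × Ẇ = 3243 W; the resistance heater delivers Ẇ = 436.0 W.
Extra = (COP − 1)·Ẇ = 2807 W.

2810 W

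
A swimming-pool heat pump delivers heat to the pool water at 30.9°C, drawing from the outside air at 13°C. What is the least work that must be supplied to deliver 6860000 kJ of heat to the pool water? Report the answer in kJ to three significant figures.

404000 kJ

In absolute terms T_C = 286.15 K and T_H = 304.05 K, so ΔT = 17.90 K.
The reversible limit is COP_HP = T_H/ΔT = 16.99, so W_min = Q_H/COP = Q_H·ΔT/T_H.
W_min = 6860000 × 17.90/304.05 = 403900 kJ.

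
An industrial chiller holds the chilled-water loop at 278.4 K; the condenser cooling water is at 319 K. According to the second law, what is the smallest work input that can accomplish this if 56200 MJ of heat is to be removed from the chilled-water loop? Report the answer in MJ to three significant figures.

The reservoir spacing is ΔT = 319 − 278.4 = 40.60 K.
The reversible limit is COP_R = T_C/ΔT = 6.857, so W_min = Q_C/COP = Q_C·ΔT/T_C.
W_min = 56200 × 40.60/278.40 = 8196 MJ.

8200 MJ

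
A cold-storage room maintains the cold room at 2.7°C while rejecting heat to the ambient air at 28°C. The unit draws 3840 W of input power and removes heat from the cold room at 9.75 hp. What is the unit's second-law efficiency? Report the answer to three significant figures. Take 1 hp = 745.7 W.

Converting, Q̇_C = 9.750 hp = 7271 W, so COP_actual = Q̇_C/Ẇ = 7271/3840 = 1.893.
In absolute terms T_C = 275.85 K and T_H = 301.15 K, so ΔT = 25.30 K.
COP_Carnot = T_C/ΔT = 275.85/25.30 = 10.90.
η_II = COP_actual/COP_Carnot = 1.893/10.90 = 0.1737.

0.174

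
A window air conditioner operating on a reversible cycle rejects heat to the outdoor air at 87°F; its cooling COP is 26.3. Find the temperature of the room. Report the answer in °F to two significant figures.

For a Carnot refrigerator COP_R = T_C/(T_H − T_C), so T_C = COP·T_H/(1 + COP).
With T_H = 303.71 K, T_C = 26.3 × 303.71/27.30 = 292.58 K.
Converting, 292.58 K = 66.98°F.

67 °F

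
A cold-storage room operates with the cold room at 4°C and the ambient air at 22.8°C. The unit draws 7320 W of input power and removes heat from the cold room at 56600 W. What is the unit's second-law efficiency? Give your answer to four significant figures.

COP_actual = Q̇_C/Ẇ = 56600/7320 = 7.732.
In absolute terms T_C = 277.15 K and T_H = 295.95 K, so ΔT = 18.80 K.
COP_Carnot = T_C/ΔT = 277.15/18.80 = 14.74.
η_II = COP_actual/COP_Carnot = 7.732/14.74 = 0.5245.

0.5245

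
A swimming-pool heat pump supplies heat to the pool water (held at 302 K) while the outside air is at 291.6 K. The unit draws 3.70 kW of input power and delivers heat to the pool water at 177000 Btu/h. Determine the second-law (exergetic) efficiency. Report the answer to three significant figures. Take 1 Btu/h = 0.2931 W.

Converting, Q̇_H = 177000 Btu/h = 51.88 kW, so COP_actual = Q̇_H/Ẇ = 51.88/3.700 = 14.02.
The reservoir spacing is ΔT = 302 − 291.6 = 10.40 K.
COP_Carnot = T_H/ΔT = 302.00/10.40 = 29.04.
η_II = COP_actual/COP_Carnot = 14.02/29.04 = 0.4829.

0.483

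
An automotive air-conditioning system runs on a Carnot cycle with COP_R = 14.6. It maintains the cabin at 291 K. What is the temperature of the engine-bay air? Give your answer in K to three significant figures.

COP_R = T_C/(T_H − T_C) gives T_H − T_C = T_C/COP.
With T_C = 291.00 K, T_H = 291.00 × (1 + 1/14.6) = 310.93 K.

311 K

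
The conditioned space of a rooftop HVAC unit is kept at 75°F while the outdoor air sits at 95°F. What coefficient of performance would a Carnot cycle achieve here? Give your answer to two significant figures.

27

In absolute terms T_C = 297.04 K and T_H = 308.15 K, so ΔT = 11.11 K.
For a reversible cycle, COP_Carnot = T_C/ΔT = 297.04/11.11 = 26.73.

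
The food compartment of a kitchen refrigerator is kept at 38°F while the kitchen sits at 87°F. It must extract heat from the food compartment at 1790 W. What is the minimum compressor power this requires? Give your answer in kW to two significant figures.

0.18 kW

In absolute terms T_C = 276.48 K and T_H = 303.71 K, so ΔT = 27.22 K.
COP_Carnot = T_C/ΔT = 276.48/27.22 = 10.16.
Ẇ_min = Q̇/COP_Carnot = 1790/10.16 = 176.2 W = 0.1762 kW.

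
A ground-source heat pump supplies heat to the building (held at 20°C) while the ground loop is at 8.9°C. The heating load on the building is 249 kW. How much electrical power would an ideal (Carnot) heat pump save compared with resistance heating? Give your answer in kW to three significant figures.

In absolute terms T_C = 282.05 K and T_H = 293.15 K, so ΔT = 11.10 K.
COP_Carnot = T_H/ΔT = 293.15/11.10 = 26.41.
Resistance heating needs Ẇ_res = Q̇_H = 249.0 kW; the reversible heat pump needs only Ẇ_hp = Q̇_H/COP = 9.428 kW.
Saving = 249.0 − 9.428 = 239.6 kW.

240 kW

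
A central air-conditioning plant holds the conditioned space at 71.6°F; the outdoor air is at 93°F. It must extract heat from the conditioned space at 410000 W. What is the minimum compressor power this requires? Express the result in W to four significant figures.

In absolute terms T_C = 295.15 K and T_H = 307.04 K, so ΔT = 11.89 K.
COP_Carnot = T_C/ΔT = 295.15/11.89 = 24.83.
Ẇ_min = Q̇/COP_Carnot = 410000/24.83 = 16520 W.

16520 W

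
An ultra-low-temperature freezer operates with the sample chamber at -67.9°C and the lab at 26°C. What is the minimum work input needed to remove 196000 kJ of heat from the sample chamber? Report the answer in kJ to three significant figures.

89700 kJ

In absolute terms T_C = 205.25 K and T_H = 299.15 K, so ΔT = 93.90 K.
The reversible limit is COP_R = T_C/ΔT = 2.186, so W_min = Q_C/COP = Q_C·ΔT/T_C.
W_min = 196000 × 93.90/205.25 = 89670 kJ.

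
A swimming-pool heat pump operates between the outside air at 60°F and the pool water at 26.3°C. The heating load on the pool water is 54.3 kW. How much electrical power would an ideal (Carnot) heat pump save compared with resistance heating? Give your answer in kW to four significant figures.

In absolute terms T_C = 288.71 K and T_H = 299.45 K, so ΔT = 10.74 K.
COP_Carnot = T_H/ΔT = 299.45/10.74 = 27.87.
Resistance heating needs Ẇ_res = Q̇_H = 54.30 kW; the reversible heat pump needs only Ẇ_hp = Q̇_H/COP = 1.948 kW.
Saving = 54.30 − 1.948 = 52.35 kW.

52.35 kW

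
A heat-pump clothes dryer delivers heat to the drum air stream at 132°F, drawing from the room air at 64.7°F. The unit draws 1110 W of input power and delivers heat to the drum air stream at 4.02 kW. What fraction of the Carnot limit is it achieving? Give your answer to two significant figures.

Converting, Q̇_H = 4.020 kW = 4020 W, so COP_actual = Q̇_H/Ẇ = 4020/1110 = 3.622.
In absolute terms T_C = 291.32 K and T_H = 328.71 K, so ΔT = 37.39 K.
COP_Carnot = T_H/ΔT = 328.71/37.39 = 8.792.
η_II = COP_actual/COP_Carnot = 3.622/8.792 = 0.4119.

0.41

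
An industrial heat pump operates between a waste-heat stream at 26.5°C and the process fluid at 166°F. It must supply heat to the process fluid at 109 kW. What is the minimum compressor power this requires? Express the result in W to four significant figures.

15030 W

In absolute terms T_C = 299.65 K and T_H = 347.59 K, so ΔT = 47.94 K.
COP_Carnot = T_H/ΔT = 347.59/47.94 = 7.250.
Ẇ_min = Q̇/COP_Carnot = 109.0/7.250 = 15.03 kW = 15030 W.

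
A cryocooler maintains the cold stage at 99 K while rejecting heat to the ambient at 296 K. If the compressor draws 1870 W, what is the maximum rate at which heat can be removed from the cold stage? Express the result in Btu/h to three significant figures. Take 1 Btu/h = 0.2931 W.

The reservoir spacing is ΔT = 296 − 99 = 197.0 K.
COP_Carnot = T_C/ΔT = 99.00/197.0 = 0.5025.
Q̇_max = COP_Carnot × Ẇ = 0.5025 × 1870 W = 939.7 W = 3206 Btu/h.

3210 Btu/h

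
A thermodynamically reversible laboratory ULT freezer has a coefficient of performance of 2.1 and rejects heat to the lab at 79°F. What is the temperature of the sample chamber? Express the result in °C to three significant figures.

For a Carnot refrigerator COP_R = T_C/(T_H − T_C), so T_C = COP·T_H/(1 + COP).
With T_H = 299.26 K, T_C = 2.1 × 299.26/3.100 = 202.73 K.
Converting, 202.73 K = -70.42°C.

-70.4 °C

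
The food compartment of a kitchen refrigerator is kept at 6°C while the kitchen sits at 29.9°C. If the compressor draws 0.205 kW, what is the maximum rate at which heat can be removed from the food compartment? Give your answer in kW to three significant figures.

In absolute terms T_C = 279.15 K and T_H = 303.05 K, so ΔT = 23.90 K.
COP_Carnot = T_C/ΔT = 279.15/23.90 = 11.68.
Q̇_max = COP_Carnot × Ẇ = 11.68 × 0.2050 kW = 2.394 kW.

2.39 kW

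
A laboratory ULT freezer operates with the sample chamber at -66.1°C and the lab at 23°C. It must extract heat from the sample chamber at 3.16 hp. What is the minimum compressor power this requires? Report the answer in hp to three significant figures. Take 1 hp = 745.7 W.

In absolute terms T_C = 207.05 K and T_H = 296.15 K, so ΔT = 89.10 K.
COP_Carnot = T_C/ΔT = 207.05/89.10 = 2.324.
Ẇ_min = Q̇/COP_Carnot = 3.160/2.324 = 1.360 hp.

1.36 hp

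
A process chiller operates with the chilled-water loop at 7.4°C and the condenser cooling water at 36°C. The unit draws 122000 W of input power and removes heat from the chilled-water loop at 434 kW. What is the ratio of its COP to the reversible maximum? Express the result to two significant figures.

0.36

Converting, Q̇_C = 434.0 kW = 434000 W, so COP_actual = Q̇_C/Ẇ = 434000/122000 = 3.557.
In absolute terms T_C = 280.55 K and T_H = 309.15 K, so ΔT = 28.60 K.
COP_Carnot = T_C/ΔT = 280.55/28.60 = 9.809.
η_II = COP_actual/COP_Carnot = 3.557/9.809 = 0.3626.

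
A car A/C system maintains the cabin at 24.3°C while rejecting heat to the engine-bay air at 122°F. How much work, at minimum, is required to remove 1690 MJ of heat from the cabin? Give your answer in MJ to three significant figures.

146 MJ

In absolute terms T_C = 297.45 K and T_H = 323.15 K, so ΔT = 25.70 K.
The reversible limit is COP_R = T_C/ΔT = 11.57, so W_min = Q_C/COP = Q_C·ΔT/T_C.
W_min = 1690 × 25.70/297.45 = 146.0 MJ.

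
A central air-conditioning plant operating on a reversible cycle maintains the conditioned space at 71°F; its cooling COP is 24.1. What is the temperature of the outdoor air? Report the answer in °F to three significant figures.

93.0 °F

COP_R = T_C/(T_H − T_C) gives T_H − T_C = T_C/COP.
With T_C = 294.82 K, T_H = 294.82 × (1 + 1/24.1) = 307.05 K.
Converting, 307.05 K = 93.02°F.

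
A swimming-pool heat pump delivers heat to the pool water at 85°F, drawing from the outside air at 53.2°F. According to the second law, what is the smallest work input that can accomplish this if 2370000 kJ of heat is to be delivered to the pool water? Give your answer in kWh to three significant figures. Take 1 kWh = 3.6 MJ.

In absolute terms T_C = 284.93 K and T_H = 302.59 K, so ΔT = 17.67 K.
The reversible limit is COP_HP = T_H/ΔT = 17.13, so W_min = Q_H/COP = Q_H·ΔT/T_H.
W_min = 2370000 × 17.67/302.59 = 138400 kJ = 38.44 kWh.

38.4 kWh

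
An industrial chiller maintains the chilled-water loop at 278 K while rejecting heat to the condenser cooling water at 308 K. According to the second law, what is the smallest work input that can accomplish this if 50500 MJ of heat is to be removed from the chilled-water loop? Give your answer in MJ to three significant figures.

5450 MJ

The reservoir spacing is ΔT = 308 − 278 = 30.00 K.
The reversible limit is COP_R = T_C/ΔT = 9.267, so W_min = Q_C/COP = Q_C·ΔT/T_C.
W_min = 50500 × 30.00/278.00 = 5450 MJ.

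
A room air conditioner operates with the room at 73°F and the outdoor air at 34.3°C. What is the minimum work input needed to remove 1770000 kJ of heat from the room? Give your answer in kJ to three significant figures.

In absolute terms T_C = 295.93 K and T_H = 307.45 K, so ΔT = 11.52 K.
The reversible limit is COP_R = T_C/ΔT = 25.68, so W_min = Q_C/COP = Q_C·ΔT/T_C.
W_min = 1770000 × 11.52/295.93 = 68920 kJ.

68900 kJ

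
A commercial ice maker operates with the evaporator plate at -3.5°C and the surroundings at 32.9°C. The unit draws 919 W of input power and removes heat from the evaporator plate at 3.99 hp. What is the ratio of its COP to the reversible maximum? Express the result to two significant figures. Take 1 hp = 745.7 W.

0.44

Converting, Q̇_C = 3.990 hp = 2975 W, so COP_actual = Q̇_C/Ẇ = 2975/919.0 = 3.238.
In absolute terms T_C = 269.65 K and T_H = 306.05 K, so ΔT = 36.40 K.
COP_Carnot = T_C/ΔT = 269.65/36.40 = 7.408.
η_II = COP_actual/COP_Carnot = 3.238/7.408 = 0.4370.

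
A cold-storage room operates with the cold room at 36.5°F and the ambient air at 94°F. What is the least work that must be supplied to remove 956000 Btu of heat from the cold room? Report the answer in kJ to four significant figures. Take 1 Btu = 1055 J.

In absolute terms T_C = 275.65 K and T_H = 307.59 K, so ΔT = 31.94 K.
The reversible limit is COP_R = T_C/ΔT = 8.629, so W_min = Q_C/COP = Q_C·ΔT/T_C.
W_min = 956000 × 31.94/275.65 = 110800 Btu = 116900 kJ.

116900 kJ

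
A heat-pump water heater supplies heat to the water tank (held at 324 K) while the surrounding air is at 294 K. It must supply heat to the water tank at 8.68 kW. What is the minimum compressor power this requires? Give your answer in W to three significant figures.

The reservoir spacing is ΔT = 324 − 294 = 30.00 K.
COP_Carnot = T_H/ΔT = 324.00/30.00 = 10.80.
Ẇ_min = Q̇/COP_Carnot = 8.680/10.80 = 0.8037 kW = 803.7 W.

804 W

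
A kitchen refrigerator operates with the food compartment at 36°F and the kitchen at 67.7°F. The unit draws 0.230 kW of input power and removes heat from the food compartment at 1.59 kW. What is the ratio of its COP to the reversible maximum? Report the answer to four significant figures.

COP_actual = Q̇_C/Ẇ = 1.590/0.2300 = 6.913.
In absolute terms T_C = 275.37 K and T_H = 292.98 K, so ΔT = 17.61 K.
COP_Carnot = T_C/ΔT = 275.37/17.61 = 15.64.
η_II = COP_actual/COP_Carnot = 6.913/15.64 = 0.4421.

0.4421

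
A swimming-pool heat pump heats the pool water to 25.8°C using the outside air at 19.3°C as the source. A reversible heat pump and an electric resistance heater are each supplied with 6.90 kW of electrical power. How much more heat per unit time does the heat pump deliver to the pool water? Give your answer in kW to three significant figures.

310 kW

In absolute terms T_C = 292.45 K and T_H = 298.95 K, so ΔT = 6.500 K.
COP_Carnot = T_H/ΔT = 298.95/6.500 = 45.99.
The heat pump delivers Q̇_H = COP × Ẇ = 317.3 kW; the resistance heater delivers Ẇ = 6.900 kW.
Extra = (COP − 1)·Ẇ = 310.4 kW.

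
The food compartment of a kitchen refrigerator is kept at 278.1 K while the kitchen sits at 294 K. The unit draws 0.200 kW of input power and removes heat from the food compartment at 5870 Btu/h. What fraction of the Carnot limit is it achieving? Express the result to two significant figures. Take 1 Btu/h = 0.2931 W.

0.49

Converting, Q̇_C = 5870 Btu/h = 1.720 kW, so COP_actual = Q̇_C/Ẇ = 1.720/0.2000 = 8.602.
The reservoir spacing is ΔT = 294 − 278.1 = 15.90 K.
COP_Carnot = T_C/ΔT = 278.10/15.90 = 17.49.
η_II = COP_actual/COP_Carnot = 8.602/17.49 = 0.4918.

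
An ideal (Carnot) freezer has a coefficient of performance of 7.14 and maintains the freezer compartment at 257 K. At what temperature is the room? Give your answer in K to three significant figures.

COP_R = T_C/(T_H − T_C) gives T_H − T_C = T_C/COP.
With T_C = 257.00 K, T_H = 257.00 × (1 + 1/7.14) = 292.99 K.

293 K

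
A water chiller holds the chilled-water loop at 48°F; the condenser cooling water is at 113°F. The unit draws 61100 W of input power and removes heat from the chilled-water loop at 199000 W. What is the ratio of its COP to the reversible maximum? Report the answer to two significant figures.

COP_actual = Q̇_C/Ẇ = 199000/61100 = 3.257.
In absolute terms T_C = 282.04 K and T_H = 318.15 K, so ΔT = 36.11 K.
COP_Carnot = T_C/ΔT = 282.04/36.11 = 7.810.
η_II = COP_actual/COP_Carnot = 3.257/7.810 = 0.4170.

0.42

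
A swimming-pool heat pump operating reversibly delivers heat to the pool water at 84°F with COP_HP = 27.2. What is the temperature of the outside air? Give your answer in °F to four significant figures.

COP_HP = T_H/(T_H − T_C) gives T_H − T_C = T_H/COP.
With T_H = 302.04 K, T_C = 302.04 × (1 − 1/27.2) = 290.93 K.
Converting, 290.93 K = 64.01°F.

64.01 °F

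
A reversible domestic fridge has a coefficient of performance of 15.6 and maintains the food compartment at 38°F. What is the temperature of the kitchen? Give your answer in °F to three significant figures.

COP_R = T_C/(T_H − T_C) gives T_H − T_C = T_C/COP.
With T_C = 276.48 K, T_H = 276.48 × (1 + 1/15.6) = 294.21 K.
Converting, 294.21 K = 69.90°F.

69.9 °F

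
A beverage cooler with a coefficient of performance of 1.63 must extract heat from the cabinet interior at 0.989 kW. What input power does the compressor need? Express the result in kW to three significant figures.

Ẇ = Q̇_C/COP = 0.9890/1.63 = 0.6067 kW.

0.607 kW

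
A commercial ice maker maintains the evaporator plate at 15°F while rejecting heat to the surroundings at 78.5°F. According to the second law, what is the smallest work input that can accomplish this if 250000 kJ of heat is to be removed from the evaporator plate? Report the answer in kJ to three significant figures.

In absolute terms T_C = 263.71 K and T_H = 298.98 K, so ΔT = 35.28 K.
The reversible limit is COP_R = T_C/ΔT = 7.475, so W_min = Q_C/COP = Q_C·ΔT/T_C.
W_min = 250000 × 35.28/263.71 = 33440 kJ.

33400 kJ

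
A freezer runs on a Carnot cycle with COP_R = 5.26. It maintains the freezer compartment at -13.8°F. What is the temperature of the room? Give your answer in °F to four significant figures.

70.97 °F

COP_R = T_C/(T_H − T_C) gives T_H − T_C = T_C/COP.
With T_C = 247.71 K, T_H = 247.71 × (1 + 1/5.26) = 294.80 K.
Converting, 294.80 K = 70.97°F.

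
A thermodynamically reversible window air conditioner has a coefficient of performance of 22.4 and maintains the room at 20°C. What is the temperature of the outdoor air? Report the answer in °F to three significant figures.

91.6 °F

COP_R = T_C/(T_H − T_C) gives T_H − T_C = T_C/COP.
With T_C = 293.15 K, T_H = 293.15 × (1 + 1/22.4) = 306.24 K.
Converting, 306.24 K = 91.56°F.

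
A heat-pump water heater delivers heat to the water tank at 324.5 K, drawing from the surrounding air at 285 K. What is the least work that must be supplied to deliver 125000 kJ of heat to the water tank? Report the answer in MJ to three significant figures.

The reservoir spacing is ΔT = 324.5 − 285 = 39.50 K.
The reversible limit is COP_HP = T_H/ΔT = 8.215, so W_min = Q_H/COP = Q_H·ΔT/T_H.
W_min = 125000 × 39.50/324.50 = 15220 kJ = 15.22 MJ.

15.2 MJ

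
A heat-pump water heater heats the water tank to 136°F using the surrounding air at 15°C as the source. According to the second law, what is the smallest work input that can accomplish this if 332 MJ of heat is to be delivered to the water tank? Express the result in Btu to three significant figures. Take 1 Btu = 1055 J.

In absolute terms T_C = 288.15 K and T_H = 330.93 K, so ΔT = 42.78 K.
The reversible limit is COP_HP = T_H/ΔT = 7.736, so W_min = Q_H/COP = Q_H·ΔT/T_H.
W_min = 332.0 × 42.78/330.93 = 42.92 MJ = 40680 Btu.

40700 Btu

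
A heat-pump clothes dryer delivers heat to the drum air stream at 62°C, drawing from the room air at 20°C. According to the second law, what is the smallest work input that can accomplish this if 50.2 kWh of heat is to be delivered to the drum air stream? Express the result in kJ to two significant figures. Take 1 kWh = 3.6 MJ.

In absolute terms T_C = 293.15 K and T_H = 335.15 K, so ΔT = 42.00 K.
The reversible limit is COP_HP = T_H/ΔT = 7.980, so W_min = Q_H/COP = Q_H·ΔT/T_H.
W_min = 50.20 × 42.00/335.15 = 6.291 kWh = 22650 kJ.

23000 kJ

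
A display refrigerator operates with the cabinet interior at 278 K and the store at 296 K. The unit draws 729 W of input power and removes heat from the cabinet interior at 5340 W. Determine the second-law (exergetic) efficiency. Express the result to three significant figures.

0.474

COP_actual = Q̇_C/Ẇ = 5340/729.0 = 7.325.
The reservoir spacing is ΔT = 296 − 278 = 18.00 K.
COP_Carnot = T_C/ΔT = 278.00/18.00 = 15.44.
η_II = COP_actual/COP_Carnot = 7.325/15.44 = 0.4743.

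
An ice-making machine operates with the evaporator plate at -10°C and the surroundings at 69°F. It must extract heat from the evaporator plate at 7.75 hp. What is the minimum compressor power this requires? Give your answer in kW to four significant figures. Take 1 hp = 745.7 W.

0.6710 kW

In absolute terms T_C = 263.15 K and T_H = 293.71 K, so ΔT = 30.56 K.
COP_Carnot = T_C/ΔT = 263.15/30.56 = 8.612.
Ẇ_min = Q̇/COP_Carnot = 7.750/8.612 = 0.8999 hp = 0.6710 kW.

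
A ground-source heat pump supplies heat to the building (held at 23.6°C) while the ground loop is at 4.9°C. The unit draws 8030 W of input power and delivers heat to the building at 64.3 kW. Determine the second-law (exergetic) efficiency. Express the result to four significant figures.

0.5046

Converting, Q̇_H = 64.30 kW = 64300 W, so COP_actual = Q̇_H/Ẇ = 64300/8030 = 8.007.
In absolute terms T_C = 278.05 K and T_H = 296.75 K, so ΔT = 18.70 K.
COP_Carnot = T_H/ΔT = 296.75/18.70 = 15.87.
η_II = COP_actual/COP_Carnot = 8.007/15.87 = 0.5046.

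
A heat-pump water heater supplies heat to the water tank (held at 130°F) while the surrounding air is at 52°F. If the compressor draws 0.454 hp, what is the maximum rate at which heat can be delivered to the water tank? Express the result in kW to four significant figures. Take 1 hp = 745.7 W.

In absolute terms T_C = 284.26 K and T_H = 327.59 K, so ΔT = 43.33 K.
COP_Carnot = T_H/ΔT = 327.59/43.33 = 7.560.
Q̇_max = COP_Carnot × Ẇ = 7.560 × 0.4540 hp = 3.432 hp = 2.559 kW.

2.559 kW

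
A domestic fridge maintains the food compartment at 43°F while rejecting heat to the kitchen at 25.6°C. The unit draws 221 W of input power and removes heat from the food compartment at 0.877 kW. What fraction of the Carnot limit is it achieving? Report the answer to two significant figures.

Converting, Q̇_C = 0.8770 kW = 877.0 W, so COP_actual = Q̇_C/Ẇ = 877.0/221.0 = 3.968.
In absolute terms T_C = 279.26 K and T_H = 298.75 K, so ΔT = 19.49 K.
COP_Carnot = T_C/ΔT = 279.26/19.49 = 14.33.
η_II = COP_actual/COP_Carnot = 3.968/14.33 = 0.2769.

0.28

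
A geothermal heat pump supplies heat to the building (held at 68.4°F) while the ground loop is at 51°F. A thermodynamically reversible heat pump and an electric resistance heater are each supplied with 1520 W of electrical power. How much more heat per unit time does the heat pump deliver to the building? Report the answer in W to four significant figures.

44610 W

In absolute terms T_C = 283.71 K and T_H = 293.37 K, so ΔT = 9.667 K.
COP_Carnot = T_H/ΔT = 293.37/9.667 = 30.35.
The heat pump delivers Q̇_H = COP × Ẇ = 46130 W; the resistance heater delivers Ẇ = 1520 W.
Extra = (COP − 1)·Ẇ = 44610 W.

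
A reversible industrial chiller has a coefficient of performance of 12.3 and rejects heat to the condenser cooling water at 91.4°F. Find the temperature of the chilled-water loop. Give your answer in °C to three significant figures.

9.98 °C

For a Carnot refrigerator COP_R = T_C/(T_H − T_C), so T_C = COP·T_H/(1 + COP).
With T_H = 306.15 K, T_C = 12.3 × 306.15/13.30 = 283.13 K.
Converting, 283.13 K = 9.98°C.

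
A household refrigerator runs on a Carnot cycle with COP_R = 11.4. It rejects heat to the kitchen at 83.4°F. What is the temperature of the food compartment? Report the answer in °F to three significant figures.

39.6 °F

For a Carnot refrigerator COP_R = T_C/(T_H − T_C), so T_C = COP·T_H/(1 + COP).
With T_H = 301.71 K, T_C = 11.4 × 301.71/12.40 = 277.37 K.
Converting, 277.37 K = 39.60°F.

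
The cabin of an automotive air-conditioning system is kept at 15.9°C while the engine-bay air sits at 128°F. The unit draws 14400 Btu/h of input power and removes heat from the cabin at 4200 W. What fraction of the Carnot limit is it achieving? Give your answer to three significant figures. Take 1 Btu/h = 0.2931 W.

0.129

Converting, Q̇_C = 4200 W = 14330 Btu/h, so COP_actual = Q̇_C/Ẇ = 14330/14400 = 0.9951.
In absolute terms T_C = 289.05 K and T_H = 326.48 K, so ΔT = 37.43 K.
COP_Carnot = T_C/ΔT = 289.05/37.43 = 7.722.
η_II = COP_actual/COP_Carnot = 0.9951/7.722 = 0.1289.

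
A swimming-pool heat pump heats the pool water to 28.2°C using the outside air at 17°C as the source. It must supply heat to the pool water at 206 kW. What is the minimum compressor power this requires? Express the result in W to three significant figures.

In absolute terms T_C = 290.15 K and T_H = 301.35 K, so ΔT = 11.20 K.
COP_Carnot = T_H/ΔT = 301.35/11.20 = 26.91.
Ẇ_min = Q̇/COP_Carnot = 206.0/26.91 = 7.656 kW = 7656 W.

7660 W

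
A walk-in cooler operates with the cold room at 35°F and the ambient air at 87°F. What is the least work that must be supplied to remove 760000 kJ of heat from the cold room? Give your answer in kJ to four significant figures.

In absolute terms T_C = 274.82 K and T_H = 303.71 K, so ΔT = 28.89 K.
The reversible limit is COP_R = T_C/ΔT = 9.513, so W_min = Q_C/COP = Q_C·ΔT/T_C.
W_min = 760000 × 28.89/274.82 = 79890 kJ.

79890 kJ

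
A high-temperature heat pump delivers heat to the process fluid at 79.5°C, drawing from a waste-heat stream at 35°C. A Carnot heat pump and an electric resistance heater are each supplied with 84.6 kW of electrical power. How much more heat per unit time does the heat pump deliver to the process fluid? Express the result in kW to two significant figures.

In absolute terms T_C = 308.15 K and T_H = 352.65 K, so ΔT = 44.50 K.
COP_Carnot = T_H/ΔT = 352.65/44.50 = 7.925.
The heat pump delivers Q̇_H = COP × Ẇ = 670.4 kW; the resistance heater delivers Ẇ = 84.60 kW.
Extra = (COP − 1)·Ẇ = 585.8 kW.

590 kW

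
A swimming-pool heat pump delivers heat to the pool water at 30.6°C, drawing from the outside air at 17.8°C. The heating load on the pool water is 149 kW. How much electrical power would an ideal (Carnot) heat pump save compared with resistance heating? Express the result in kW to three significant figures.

In absolute terms T_C = 290.95 K and T_H = 303.75 K, so ΔT = 12.80 K.
COP_Carnot = T_H/ΔT = 303.75/12.80 = 23.73.
Resistance heating needs Ẇ_res = Q̇_H = 149.0 kW; the reversible heat pump needs only Ẇ_hp = Q̇_H/COP = 6.279 kW.
Saving = 149.0 − 6.279 = 142.7 kW.

143 kW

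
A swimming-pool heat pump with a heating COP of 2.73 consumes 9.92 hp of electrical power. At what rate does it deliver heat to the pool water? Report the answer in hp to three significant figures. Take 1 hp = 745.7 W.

Q̇_H = COP_HP × Ẇ = 2.73 × 9.920 = 27.08 hp.

27.1 hp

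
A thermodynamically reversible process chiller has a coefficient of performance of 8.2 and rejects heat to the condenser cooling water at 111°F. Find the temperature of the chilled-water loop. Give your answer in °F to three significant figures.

For a Carnot refrigerator COP_R = T_C/(T_H − T_C), so T_C = COP·T_H/(1 + COP).
With T_H = 317.04 K, T_C = 8.2 × 317.04/9.200 = 282.58 K.
Converting, 282.58 K = 48.97°F.

49.0 °F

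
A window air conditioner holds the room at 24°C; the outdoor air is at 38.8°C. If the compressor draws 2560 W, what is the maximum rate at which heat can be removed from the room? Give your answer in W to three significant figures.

51400 W

In absolute terms T_C = 297.15 K and T_H = 311.95 K, so ΔT = 14.80 K.
COP_Carnot = T_C/ΔT = 297.15/14.80 = 20.08.
Q̇_max = COP_Carnot × Ẇ = 20.08 × 2560 W = 51400 W.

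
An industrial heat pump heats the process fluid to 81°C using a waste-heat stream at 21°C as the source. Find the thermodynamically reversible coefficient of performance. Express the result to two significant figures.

In absolute terms T_C = 294.15 K and T_H = 354.15 K, so ΔT = 60.00 K.
For a reversible cycle, COP_Carnot = T_H/ΔT = 354.15/60.00 = 5.903.

5.9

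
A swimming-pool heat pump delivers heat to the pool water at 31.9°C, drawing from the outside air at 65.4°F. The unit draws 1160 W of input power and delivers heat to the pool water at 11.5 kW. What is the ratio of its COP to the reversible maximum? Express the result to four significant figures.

0.4337

Converting, Q̇_H = 11.50 kW = 11500 W, so COP_actual = Q̇_H/Ẇ = 11500/1160 = 9.914.
In absolute terms T_C = 291.71 K and T_H = 305.05 K, so ΔT = 13.34 K.
COP_Carnot = T_H/ΔT = 305.05/13.34 = 22.86.
η_II = COP_actual/COP_Carnot = 9.914/22.86 = 0.4337.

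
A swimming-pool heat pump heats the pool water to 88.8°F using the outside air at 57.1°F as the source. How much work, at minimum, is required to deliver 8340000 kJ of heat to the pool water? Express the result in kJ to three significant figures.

482000 kJ

In absolute terms T_C = 287.09 K and T_H = 304.71 K, so ΔT = 17.61 K.
The reversible limit is COP_HP = T_H/ΔT = 17.30, so W_min = Q_H/COP = Q_H·ΔT/T_H.
W_min = 8340000 × 17.61/304.71 = 482000 kJ.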